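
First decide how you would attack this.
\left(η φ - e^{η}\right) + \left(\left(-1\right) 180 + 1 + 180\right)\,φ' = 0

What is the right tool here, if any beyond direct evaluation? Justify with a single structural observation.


Diagnosis: a linear integrating factor — arrange it as φ' + η·φ = (the forcing term) and the integrating factor does the rest.


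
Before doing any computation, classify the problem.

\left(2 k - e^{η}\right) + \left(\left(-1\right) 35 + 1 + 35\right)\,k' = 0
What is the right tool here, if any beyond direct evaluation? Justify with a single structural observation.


Technique: a linear integrating factor — first power of k, nonzero forcing: the integrating-factor recipe applies verbatim with p = 2.


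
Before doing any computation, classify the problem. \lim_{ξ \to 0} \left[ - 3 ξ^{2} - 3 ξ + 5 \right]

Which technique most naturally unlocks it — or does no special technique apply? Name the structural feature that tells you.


Best approach: no special technique — no denominator vanishes and nothing blows up at 0: direct substitution is the whole computation.


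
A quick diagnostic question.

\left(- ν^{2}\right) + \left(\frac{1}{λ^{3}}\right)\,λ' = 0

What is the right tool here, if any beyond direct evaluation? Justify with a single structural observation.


Method: separation of variables — solved for the derivative, the right side factors as ν^{2} times λ^{3} — all ν-dependence separates from all λ-dependence. The equation is exact as it stands too — a potential function exists — though separation reads the split structure directly.


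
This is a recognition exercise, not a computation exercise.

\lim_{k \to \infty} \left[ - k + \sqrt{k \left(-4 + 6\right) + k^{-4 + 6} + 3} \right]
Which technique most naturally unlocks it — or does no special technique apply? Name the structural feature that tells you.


Technique: conjugate multiplication — turning the difference into a conjugate-rationalized ratio makes the limit readable.


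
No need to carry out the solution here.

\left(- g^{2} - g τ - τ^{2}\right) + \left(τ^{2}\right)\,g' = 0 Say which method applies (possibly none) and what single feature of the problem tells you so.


Method: the homogeneous substitution — scaling τ and g together leaves the slope fixed — it depends only on g/τ, so substitute the ratio.


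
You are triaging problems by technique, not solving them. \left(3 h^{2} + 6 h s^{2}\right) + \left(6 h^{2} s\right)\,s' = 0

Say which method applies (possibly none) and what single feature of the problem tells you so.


Diagnosis: the exact-equation method — the cross partial derivatives of 3 h^{2} + 6 h s^{2} and 6 h^{2} s agree, so the left side is the total differential of one potential in h and s.


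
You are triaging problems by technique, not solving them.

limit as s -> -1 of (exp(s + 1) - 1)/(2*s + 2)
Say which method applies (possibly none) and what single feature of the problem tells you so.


Best approach: l'Hôpital's rule (0/0) — both numerator and denominator vanish at -1: the genuine 0/0 indeterminate that l'Hôpital exists for. The standard small-argument limits would also carry it; the rule is the systematic route.


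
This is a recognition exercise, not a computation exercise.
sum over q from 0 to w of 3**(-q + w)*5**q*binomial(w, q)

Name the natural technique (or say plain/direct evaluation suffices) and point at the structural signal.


Diagnosis: the binomial theorem — terms weighting binomial(w, q) against matched powers of 5 and 3 reassemble into (5 + 3)^w by the binomial theorem.


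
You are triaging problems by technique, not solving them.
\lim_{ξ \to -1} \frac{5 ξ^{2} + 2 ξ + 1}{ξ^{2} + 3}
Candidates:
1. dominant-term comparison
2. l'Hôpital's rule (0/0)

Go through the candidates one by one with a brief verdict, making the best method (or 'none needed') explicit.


Verdict: no special technique — no denominator vanishes and nothing blows up at -1: direct substitution is the whole computation.
- dominant-term comparison: no ranking of term growth rates resolves the limit here.
- l'Hôpital's rule (0/0): substituting the point produces a determinate value, not a 0 over 0 clash.


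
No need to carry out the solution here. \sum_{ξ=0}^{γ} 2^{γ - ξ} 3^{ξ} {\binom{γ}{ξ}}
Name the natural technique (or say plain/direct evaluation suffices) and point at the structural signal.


Method: the binomial theorem — terms weighting {\binom{γ}{ξ}} against matched powers of 3 and 2 reassemble into (3 + 2)^γ by the binomial theorem.


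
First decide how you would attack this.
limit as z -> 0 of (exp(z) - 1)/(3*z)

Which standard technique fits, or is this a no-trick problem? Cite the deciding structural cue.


Technique: l'Hôpital's rule (0/0) — the 0/0 form at 0 is the signature situation for l'Hôpital's rule. A first-order expansion at the point is an equally standard path; the rule packages it.


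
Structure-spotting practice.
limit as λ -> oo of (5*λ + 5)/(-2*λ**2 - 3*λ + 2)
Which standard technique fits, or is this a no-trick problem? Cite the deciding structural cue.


Method: dominant-term comparison — divide by the highest power of λ present: lower-order terms vanish and the dominant ratio remains. Differentiating the expression as a single quotient would eventually settle it as well; matching dominant growth settles it immediately.


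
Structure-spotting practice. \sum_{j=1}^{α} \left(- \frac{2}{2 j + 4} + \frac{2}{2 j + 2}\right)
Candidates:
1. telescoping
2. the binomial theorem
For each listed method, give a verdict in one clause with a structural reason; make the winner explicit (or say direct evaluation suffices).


Diagnosis: telescoping — this sum is a zipper: each term contributes \frac{2}{2 j + 2} and removes the next index's value, which the following term puts back, closing term by term.
- telescoping — applicable, and directly so.
- the binomial theorem — the terms lack the binomial-coefficient-weighted complementary-power pattern of an expansion.


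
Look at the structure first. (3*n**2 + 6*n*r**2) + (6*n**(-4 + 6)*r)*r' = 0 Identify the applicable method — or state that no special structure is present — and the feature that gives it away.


Verdict: the exact-equation method — equality of cross partials is the green light — assemble the potential function term by term.


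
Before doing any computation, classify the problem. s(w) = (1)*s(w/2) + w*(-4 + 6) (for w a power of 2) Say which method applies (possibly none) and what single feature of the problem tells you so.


Diagnosis: the master substitution — the recursive call is at index w/2 rather than a shift, a divide-and-conquer shape — substituting w = 2^m linearizes it.


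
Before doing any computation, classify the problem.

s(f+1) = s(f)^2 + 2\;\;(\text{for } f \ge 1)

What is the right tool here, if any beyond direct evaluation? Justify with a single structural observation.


Best approach: no special technique — this one you iterate or analyze qualitatively: the nonlinearity defeats linear solution methods.


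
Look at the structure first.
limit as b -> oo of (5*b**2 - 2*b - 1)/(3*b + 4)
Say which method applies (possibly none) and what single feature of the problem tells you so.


Technique: dominant-term comparison — as b grows, only the highest-degree terms matter — compare leading terms and read the limit off. Viewed as a single quotient this is an ∞/∞ form — an at-infinity application of l'Hôpital's rule would also resolve it; comparing leading growth reads the answer without differentiating.


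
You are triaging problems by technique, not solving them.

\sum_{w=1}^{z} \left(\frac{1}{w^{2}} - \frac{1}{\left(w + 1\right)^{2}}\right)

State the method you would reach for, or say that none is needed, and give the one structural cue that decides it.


Technique: telescoping — the generic term is a one-step difference of \frac{1}{w^{2}}, so partial sums shortcut to endpoint evaluation.


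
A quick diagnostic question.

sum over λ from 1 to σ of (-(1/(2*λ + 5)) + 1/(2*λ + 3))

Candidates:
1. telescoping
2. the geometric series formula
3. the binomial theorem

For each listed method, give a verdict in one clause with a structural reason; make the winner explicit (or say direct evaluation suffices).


Best approach: telescoping — the summand is built as 1/(2*λ + 3) minus its own successor — adjacent terms annihilate down the line.
- telescoping — yes, a natural case for it.
- the geometric series formula — consecutive terms are not related by a fixed multiplier.
- the binomial theorem: no binomial coefficients pair with matched powers.


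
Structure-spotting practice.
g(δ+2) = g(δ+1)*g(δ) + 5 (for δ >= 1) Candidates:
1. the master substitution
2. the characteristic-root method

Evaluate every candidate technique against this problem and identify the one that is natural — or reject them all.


Diagnosis: no special technique — the update rule curves (it is not linear in the unknown sequence), so no superposition-based closed form attaches — iterate or study it directly.
- the master substitution — the recursion steps by a constant offset, so exponential reindexing is pointless.
- the characteristic-root method: nonlinearity rules out exponential-mode superposition from the start.


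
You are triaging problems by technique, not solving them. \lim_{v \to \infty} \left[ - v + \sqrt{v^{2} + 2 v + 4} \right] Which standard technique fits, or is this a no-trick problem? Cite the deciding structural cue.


Technique: conjugate multiplication — the ∞ − ∞ radical form is the exact trigger for the conjugate maneuver.


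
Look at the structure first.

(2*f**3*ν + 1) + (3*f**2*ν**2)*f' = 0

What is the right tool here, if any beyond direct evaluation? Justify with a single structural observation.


Technique: the exact-equation method — this form is already the differential of something: the matching mixed partials of 2*f**3*ν + 1 and 3*f**2*ν**2 prove it.


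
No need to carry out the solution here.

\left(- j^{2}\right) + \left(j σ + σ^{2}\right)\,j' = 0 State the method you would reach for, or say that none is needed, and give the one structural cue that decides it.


Diagnosis: the homogeneous substitution — solved for the derivative, the right side is unchanged under scaling σ and j together — it depends only on the ratio j/σ, so substitute a single ratio variable. Rewriting — with the variables' roles exchanged where the shape demands it — would expose a Bernoulli structure too; the homogeneous substitution simply reads the degrees directly.


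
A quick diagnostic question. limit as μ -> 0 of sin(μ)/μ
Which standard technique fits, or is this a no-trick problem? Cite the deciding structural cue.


Best approach: l'Hôpital's rule (0/0) — both numerator and denominator vanish at 0: the genuine 0/0 indeterminate that l'Hôpital exists for. Expanding numerator and denominator to first order gives the same value — the rule automates exactly that.


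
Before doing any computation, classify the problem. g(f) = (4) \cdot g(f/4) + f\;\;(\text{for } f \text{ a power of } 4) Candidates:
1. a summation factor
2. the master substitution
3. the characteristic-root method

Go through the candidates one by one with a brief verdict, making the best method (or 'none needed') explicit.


Verdict: the master substitution — the argument contracts 4-fold per step: reindex f exponentially and solve the linear recurrence in the new index.
- a summation factor — a divided-index call is outside the fixed-shift first-order family a summation factor normalizes.
- the master substitution — applicable, and directly so.
- the characteristic-root method — a divided-index call is not the fixed-shift linear shape that characteristic roots solve.


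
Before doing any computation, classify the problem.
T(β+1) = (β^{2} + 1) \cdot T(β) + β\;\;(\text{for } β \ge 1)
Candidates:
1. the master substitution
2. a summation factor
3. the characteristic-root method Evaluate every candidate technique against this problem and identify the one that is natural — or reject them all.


Method: a summation factor — normalize by the running product of β^{2} + 1: the left side becomes a difference, and differences sum.
- the master substitution: there is no divide-the-index recursive argument.
- a summation factor — yes — fits the structure here.
- the characteristic-root method: the coefficients vary with the index, breaking the constant-coefficient structure the method needs.


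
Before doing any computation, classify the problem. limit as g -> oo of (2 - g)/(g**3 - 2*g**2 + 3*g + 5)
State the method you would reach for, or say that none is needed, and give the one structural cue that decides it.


Method: dominant-term comparison — growth-rate triage: the leading powers of g decide the limit, everything else is noise. l'Hôpital's at-infinity variant applies to the expression viewed as a single quotient; the leading-term comparison is the direct route.


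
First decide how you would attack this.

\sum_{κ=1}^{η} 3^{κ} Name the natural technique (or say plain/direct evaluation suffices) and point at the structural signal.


Method: the geometric series formula — the ratio of consecutive terms is the constant 3, independent of the index — a geometric sum.


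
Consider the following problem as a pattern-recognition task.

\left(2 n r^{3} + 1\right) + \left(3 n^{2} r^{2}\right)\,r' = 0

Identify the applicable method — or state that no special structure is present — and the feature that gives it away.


Diagnosis: the exact-equation method — the cross partial derivatives of 2 n r^{3} + 1 and 3 n^{2} r^{2} agree, so the left side is the total differential of one potential in n and r.


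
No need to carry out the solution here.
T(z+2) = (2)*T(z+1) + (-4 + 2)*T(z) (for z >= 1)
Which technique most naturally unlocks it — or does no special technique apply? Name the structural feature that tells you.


Verdict: the characteristic-root method — every coefficient is a fixed number and the forcing is zero — substitute r^z and read off the root equation.


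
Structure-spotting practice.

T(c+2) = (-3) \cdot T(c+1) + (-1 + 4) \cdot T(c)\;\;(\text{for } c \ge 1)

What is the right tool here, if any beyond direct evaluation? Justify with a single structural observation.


Best approach: the characteristic-root method — this is the constant-coefficient homogeneous case — the whole solution in c reduces to a polynomial's roots.


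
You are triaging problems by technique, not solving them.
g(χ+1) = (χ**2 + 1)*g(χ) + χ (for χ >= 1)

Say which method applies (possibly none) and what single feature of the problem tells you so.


Verdict: a summation factor — first-order, linear, moving coefficient χ**2 + 1: the discrete analogue of an integrating factor handles it.


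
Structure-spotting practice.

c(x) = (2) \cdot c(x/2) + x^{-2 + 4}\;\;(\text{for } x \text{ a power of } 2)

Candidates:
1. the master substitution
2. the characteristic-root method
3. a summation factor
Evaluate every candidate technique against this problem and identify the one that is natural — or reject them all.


Technique: the master substitution — the argument contracts 2-fold per step: reindex x exponentially and solve the linear recurrence in the new index.
- the master substitution: yes — fits the structure here.
- the characteristic-root method: a divided-index call is not the fixed-shift linear shape that characteristic roots solve.
- a summation factor — the recursion divides its index rather than shifting it — there is no previous-term chain for a summation factor to telescope.


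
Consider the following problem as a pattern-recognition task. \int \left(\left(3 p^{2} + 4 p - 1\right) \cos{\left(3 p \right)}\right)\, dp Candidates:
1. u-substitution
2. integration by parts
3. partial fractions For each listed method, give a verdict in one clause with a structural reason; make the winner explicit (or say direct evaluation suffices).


Technique: integration by parts — the integrand splits as 3 p^{2} + 4 p - 1 times \cos{\left(3 p \right)} — repeatedly differentiating the polynomial part kills it, which is the parts ladder.
- u-substitution: no subexpression of the integrand pairs with its own derivative as a factor — individual terms may offer their own substitutions, but any change of variable covering the whole integral would have to be constructed from outside the expression.
- integration by parts: applicable, and directly so.
- partial fractions: there is no rational-function structure to decompose.


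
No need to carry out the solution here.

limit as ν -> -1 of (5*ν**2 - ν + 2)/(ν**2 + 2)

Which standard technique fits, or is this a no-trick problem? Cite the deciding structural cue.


Verdict: no special technique — the expression is continuous at -1 — substitute and evaluate; no indeterminate form appears.


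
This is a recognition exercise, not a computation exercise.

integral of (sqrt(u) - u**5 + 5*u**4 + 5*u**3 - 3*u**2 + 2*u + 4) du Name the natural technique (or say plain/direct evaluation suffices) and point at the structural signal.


Verdict: no special technique — the integrand is a sum of constant multiples of powers of u — integrate term by term.


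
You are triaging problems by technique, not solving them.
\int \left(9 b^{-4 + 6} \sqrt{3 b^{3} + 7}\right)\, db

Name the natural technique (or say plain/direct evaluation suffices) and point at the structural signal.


Diagnosis: u-substitution — collected, the integrand has one factor that is, up to a constant, the derivative of an inner expression the rest depends on — substitute for that inner expression.


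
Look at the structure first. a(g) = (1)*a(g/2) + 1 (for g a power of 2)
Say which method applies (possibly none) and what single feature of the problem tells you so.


Best approach: the master substitution — the argument shrinks by the factor 2, so measure the index on a logarithmic scale and the recursion becomes a shift.


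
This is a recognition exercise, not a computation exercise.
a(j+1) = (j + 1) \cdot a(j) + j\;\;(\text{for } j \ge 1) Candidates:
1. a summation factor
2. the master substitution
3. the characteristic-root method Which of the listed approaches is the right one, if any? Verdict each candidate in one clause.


Diagnosis: a summation factor — normalize by the running product of j + 1: the left side becomes a difference, and differences sum.
- a summation factor: yes — fits the structure here.
- the master substitution: with no divided-index recursive call, reindexing by powers of a base buys nothing.
- the characteristic-root method — an index-dependent weight blocks the pure exponential ansatz.


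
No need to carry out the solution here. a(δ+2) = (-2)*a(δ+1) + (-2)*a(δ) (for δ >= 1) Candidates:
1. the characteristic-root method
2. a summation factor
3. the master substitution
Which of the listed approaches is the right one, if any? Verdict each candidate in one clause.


Diagnosis: the characteristic-root method — fixed numeric weights on consecutive terms and no forcing term added: the root method in its home territory.
- the characteristic-root method: yes — fits the structure here.
- a summation factor — the recurrence reaches back more than one step, outside the first-order family a summation factor normalizes.
- the master substitution: this is shift-type recursion, outside the divide-and-conquer template.


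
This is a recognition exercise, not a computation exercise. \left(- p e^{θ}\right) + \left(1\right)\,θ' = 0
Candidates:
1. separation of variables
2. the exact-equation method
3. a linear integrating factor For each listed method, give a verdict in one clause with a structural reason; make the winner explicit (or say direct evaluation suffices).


Method: separation of variables — solved for the derivative, the right side factors as p times e^{θ} — all p-dependence separates from all θ-dependence.
- separation of variables: applicable, and directly so.
- the exact-equation method — no potential function has this form as its differential, as written.
- a linear integrating factor: the unknown enters nonlinearly (through a power, a denominator, or a transcendental function), which the linear integrating-factor recipe cannot absorb as-is — any repair would come from a preliminary substitution, not the factor.


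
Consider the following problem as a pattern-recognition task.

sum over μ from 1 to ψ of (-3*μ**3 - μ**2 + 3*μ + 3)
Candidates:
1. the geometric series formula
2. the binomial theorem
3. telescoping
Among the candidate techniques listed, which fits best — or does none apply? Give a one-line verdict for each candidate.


Best approach: no special technique — every summand is a constant multiple of a power of μ — apply the standard power-sum identities one degree at a time.
- the geometric series formula: there is no constant term-to-term ratio.
- the binomial theorem — no binomial coefficients pair up with complementary powers here.
- telescoping: computed from the summand as displayed, the partial sums build up without the pairwise collapse telescoping exploits.


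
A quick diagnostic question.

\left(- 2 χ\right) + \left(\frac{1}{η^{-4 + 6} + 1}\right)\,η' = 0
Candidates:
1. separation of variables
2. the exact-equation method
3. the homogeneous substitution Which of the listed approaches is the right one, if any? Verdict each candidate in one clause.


Method: separation of variables — one side of the product carries the independent variable, the other the unknown — the textbook separation shape.
- separation of variables — yes, a natural case for it.
- the exact-equation method: any potential here is of the trivial single-variable kind; the exact method earns its name only with genuine cross terms.
- the homogeneous substitution: the slope does not depend on the ratio of the variables alone.


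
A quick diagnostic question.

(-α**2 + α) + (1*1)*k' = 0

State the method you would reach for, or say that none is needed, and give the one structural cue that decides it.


Verdict: no special technique — with k absent the equation is not coupled at all: direct integration in α.


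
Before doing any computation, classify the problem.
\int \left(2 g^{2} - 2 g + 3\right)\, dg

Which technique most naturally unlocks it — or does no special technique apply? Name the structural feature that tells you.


Verdict: no special technique — nothing composite, nothing rational, nothing trigonometric — each constant-multiple power of g integrates by the power rule alone.


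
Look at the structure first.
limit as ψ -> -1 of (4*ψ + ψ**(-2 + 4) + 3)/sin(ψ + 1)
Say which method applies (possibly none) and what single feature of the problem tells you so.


Technique: l'Hôpital's rule (0/0) — numerator and denominator both vanish at -1 — a genuine 0/0 form, which is exactly when l'Hôpital applies. Expanding numerator and denominator to first order gives the same value — the rule automates exactly that.


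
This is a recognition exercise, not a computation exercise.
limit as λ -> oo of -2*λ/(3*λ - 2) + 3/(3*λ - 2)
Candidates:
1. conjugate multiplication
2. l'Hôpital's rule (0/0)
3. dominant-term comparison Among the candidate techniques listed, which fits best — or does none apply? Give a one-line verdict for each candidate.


Best approach: dominant-term comparison — as λ grows, only the highest-degree terms matter — compare leading terms and read the limit off.
- conjugate multiplication: there are no radicals in tension whose conjugate would simplify matters.
- l'Hôpital's rule (0/0) — as a single quotient the expression runs to ∞/∞ at the limit point — an at-infinity form of the rule would apply, though the leading-growth comparison is the direct reading.
- dominant-term comparison — applicable, and directly so.


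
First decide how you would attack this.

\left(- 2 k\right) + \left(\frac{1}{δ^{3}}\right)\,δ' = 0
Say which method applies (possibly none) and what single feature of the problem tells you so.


Technique: separation of variables — separating collects all δ-dependence with the derivative and leaves all k-dependence opposite: variables separate. One could also solve this as an exact equation; with each coefficient in its own variable, separating is the same work with fewer steps.


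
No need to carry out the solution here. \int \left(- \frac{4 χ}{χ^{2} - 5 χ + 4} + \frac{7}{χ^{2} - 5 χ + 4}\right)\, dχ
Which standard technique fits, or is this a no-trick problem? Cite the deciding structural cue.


Diagnosis: partial fractions — break χ^{2} - 5 χ + 4 into its roots and the integral splits into logarithm-sized bites.


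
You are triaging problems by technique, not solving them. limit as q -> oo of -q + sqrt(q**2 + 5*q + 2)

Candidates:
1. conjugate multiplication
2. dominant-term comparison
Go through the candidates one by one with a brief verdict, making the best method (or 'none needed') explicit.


Method: conjugate multiplication — the ∞ − ∞ radical form is the exact trigger for the conjugate maneuver.
- conjugate multiplication: yes — fits the structure here.
- dominant-term comparison — this limit is not decided by comparing leading-term growth at infinity.


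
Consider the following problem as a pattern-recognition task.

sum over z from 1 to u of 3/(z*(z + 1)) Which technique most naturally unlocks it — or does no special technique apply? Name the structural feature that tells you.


Best approach: telescoping — 3/(z*(z + 1)) decomposes into shift-paired simple fractions; the series telescopes to finitely many boundary pieces.


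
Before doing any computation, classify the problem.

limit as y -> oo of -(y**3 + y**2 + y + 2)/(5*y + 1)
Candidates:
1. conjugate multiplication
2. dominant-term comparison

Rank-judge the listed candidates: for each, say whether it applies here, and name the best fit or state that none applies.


Diagnosis: dominant-term comparison — growth-rate triage: the leading powers of y decide the limit, everything else is noise.
- conjugate multiplication: there are no radicals in tension whose conjugate would simplify matters.
- dominant-term comparison — applies; the problem has the shape this method handles.


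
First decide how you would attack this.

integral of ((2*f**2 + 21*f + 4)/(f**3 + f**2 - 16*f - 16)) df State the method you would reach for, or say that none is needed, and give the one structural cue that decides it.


Best approach: partial fractions — f**3 + f**2 - 16*f - 16 splits into linear pieces, so the quotient is a sum of simple fractions — decompose before integrating.


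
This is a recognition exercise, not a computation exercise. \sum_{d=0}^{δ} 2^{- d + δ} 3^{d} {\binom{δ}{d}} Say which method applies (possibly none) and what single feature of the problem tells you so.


Diagnosis: the binomial theorem — {\binom{δ}{d}} weighting matched powers of 3 and 2 is the expanded form of (3 + 2)^δ — fold it back up.


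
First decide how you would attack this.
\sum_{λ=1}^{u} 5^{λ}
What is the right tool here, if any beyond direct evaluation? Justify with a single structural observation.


Best approach: the geometric series formula — consecutive terms stand in a fixed index-free ratio — the geometric sum formula closes it.


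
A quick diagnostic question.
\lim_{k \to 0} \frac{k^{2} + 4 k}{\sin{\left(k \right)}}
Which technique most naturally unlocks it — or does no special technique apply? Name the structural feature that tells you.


Technique: l'Hôpital's rule (0/0) — substituting 0 gives 0 over 0; differentiate top and bottom once and re-evaluate. The standard small-argument limits would also carry it; the rule is the systematic route.


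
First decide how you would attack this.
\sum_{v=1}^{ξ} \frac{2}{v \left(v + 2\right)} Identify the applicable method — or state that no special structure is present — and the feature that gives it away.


Best approach: telescoping — integer-spaced poles in \frac{2}{v \left(v + 2\right)} are the telescoping signature in disguise.


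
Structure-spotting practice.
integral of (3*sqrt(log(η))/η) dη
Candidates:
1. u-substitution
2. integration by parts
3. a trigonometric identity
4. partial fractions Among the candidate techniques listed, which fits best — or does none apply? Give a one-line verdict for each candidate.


Technique: u-substitution — read it as f(log(η)) times a constant multiple of d(log(η)): one substitution, u = log(η), finishes it.
- u-substitution: yes — fits the structure here.
- integration by parts — there is no nonconstant-polynomial-times-kernel split with an exp, sine, cosine (degree-1 argument), or logarithm partner.
- a trigonometric identity: with no trigonometric functions present, identity rewriting has no target.
- partial fractions: the expression is not a ratio of polynomials that decomposes further.


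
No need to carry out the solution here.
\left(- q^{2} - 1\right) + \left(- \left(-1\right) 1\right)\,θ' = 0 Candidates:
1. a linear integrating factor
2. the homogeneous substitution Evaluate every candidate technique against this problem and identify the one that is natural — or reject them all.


Technique: no special technique — with θ absent the equation is not coupled at all: direct integration in q.
- a linear integrating factor — the linear template holds only trivially here (the unknown is absent, so the coefficient is zero) — the method is not the natural label.
- the homogeneous substitution — solved for the derivative, the right side changes under joint scaling of the two variables.


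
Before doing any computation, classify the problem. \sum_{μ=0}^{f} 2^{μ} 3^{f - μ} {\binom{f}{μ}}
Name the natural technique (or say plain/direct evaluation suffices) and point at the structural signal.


Method: the binomial theorem — {\binom{f}{μ}} weighting matched powers of 2 and 3 is the expanded form of (2 + 3)^f — fold it back up.


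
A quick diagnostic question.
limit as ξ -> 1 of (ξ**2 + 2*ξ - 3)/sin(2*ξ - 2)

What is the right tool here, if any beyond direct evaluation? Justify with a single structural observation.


Verdict: l'Hôpital's rule (0/0) — both numerator and denominator vanish at 1: the genuine 0/0 indeterminate that l'Hôpital exists for. Expanding numerator and denominator to first order gives the same value — the rule automates exactly that.


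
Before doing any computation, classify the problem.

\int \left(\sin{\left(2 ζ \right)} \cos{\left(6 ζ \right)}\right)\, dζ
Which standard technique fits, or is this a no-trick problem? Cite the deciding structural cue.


Technique: a trigonometric identity — the product \sin{\left(2 ζ \right)} \cos{\left(6 ζ \right)} converts to a sum of single-frequency sinusoids via the product-to-sum identity.


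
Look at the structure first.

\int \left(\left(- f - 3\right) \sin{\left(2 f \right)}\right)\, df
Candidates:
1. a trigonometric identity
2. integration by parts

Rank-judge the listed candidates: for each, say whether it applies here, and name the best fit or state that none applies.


Diagnosis: integration by parts — the integrand splits as - f - 3 times \sin{\left(2 f \right)} — repeatedly differentiating the polynomial part kills it, which is the parts ladder.
- a trigonometric identity: there is no trigonometric structure whose rewriting would simplify the integrand.
- integration by parts — applies; the problem has the shape this method handles.


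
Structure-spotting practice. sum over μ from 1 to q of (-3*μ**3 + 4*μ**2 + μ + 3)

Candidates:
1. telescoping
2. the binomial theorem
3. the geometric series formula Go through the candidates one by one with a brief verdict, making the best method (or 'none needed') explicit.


Best approach: no special technique — the summand is a plain polynomial in μ (expanding first if it arrives factored); standard power-sum formulas evaluate it term by term.
- telescoping: as presented, consecutive terms share no shifted copy to cancel against — no rewrite is on display to change that.
- the binomial theorem — no binomial coefficients pair up with complementary powers here.
- the geometric series formula: the ratio of consecutive terms depends on the index.


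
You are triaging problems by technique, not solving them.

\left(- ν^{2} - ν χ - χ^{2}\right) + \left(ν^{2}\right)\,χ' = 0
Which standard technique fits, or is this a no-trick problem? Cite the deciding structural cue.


Method: the homogeneous substitution — the slope's numerator and denominator have matching total degree, so it depends only on χ/ν and the ratio substitution collapses it.


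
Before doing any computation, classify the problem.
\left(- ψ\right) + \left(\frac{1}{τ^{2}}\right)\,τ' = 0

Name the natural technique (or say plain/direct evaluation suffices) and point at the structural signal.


Diagnosis: separation of variables — solved for the derivative, the right side splits multiplicatively into a function of each variable alone — divide and integrate each side. One could also solve this as an exact equation; with each coefficient in its own variable, separating is the same work with fewer steps.


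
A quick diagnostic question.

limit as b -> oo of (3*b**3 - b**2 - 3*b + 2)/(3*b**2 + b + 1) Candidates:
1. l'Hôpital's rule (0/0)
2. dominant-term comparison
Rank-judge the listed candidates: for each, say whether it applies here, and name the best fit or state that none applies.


Technique: dominant-term comparison — growth-rate triage: the leading powers of b decide the limit, everything else is noise.
- l'Hôpital's rule (0/0): no 0/0 form appears: written as one quotient, top and bottom both grow without bound, and the ratio is decided by their leading terms.
- dominant-term comparison: yes — fits the structure here.


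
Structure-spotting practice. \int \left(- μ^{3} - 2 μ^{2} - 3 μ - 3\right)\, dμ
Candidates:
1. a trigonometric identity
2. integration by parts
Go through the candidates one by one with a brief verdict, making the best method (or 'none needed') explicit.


Technique: no special technique — nothing composite, nothing rational, nothing trigonometric — each constant-multiple power of μ integrates by the power rule alone.
- a trigonometric identity — no sine or cosine appears, so there is nothing for a trigonometric identity to act on.
- integration by parts — parts would only shuffle a directly integrable integrand.


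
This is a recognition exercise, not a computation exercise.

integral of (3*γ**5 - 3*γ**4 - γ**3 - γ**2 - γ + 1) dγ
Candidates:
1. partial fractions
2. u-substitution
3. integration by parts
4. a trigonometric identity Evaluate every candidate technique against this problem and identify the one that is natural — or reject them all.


Technique: no special technique — nothing composite, nothing rational, nothing trigonometric — each constant-multiple power of γ integrates by the power rule alone.
- partial fractions — the expression is not a ratio of polynomials that decomposes further.
- u-substitution — any workable substitution here is cosmetic — the integrand is already in directly integrable form.
- integration by parts — parts would only shuffle a directly integrable integrand.
- a trigonometric identity — there is no trigonometric structure at all — the integrand carries no sine or cosine to rewrite.


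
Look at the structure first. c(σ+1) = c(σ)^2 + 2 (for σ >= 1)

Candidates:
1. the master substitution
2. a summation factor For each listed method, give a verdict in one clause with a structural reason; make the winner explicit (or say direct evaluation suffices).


Method: no special technique — once the recursion is nonlinear, characteristic roots, master substitutions, and summation factors are all off the table.
- the master substitution — no fixed divisor shrinks the index between calls.
- a summation factor — no summation factor applies — the rule is not linear in the sequence values.


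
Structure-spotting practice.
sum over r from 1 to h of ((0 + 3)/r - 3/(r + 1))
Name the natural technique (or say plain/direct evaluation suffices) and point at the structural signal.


Method: telescoping — the piece each term subtracts is (0 + 3)/r advanced by one index, and it reappears with a plus sign leading the following term — the sum collapses to its boundary terms.


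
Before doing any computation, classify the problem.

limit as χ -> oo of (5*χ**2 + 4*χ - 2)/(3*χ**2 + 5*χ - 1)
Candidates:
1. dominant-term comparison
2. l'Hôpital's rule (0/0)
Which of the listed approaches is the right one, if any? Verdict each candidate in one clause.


Best approach: dominant-term comparison — divide through by the highest power of χ; every lower-order term dies and the dominant terms decide the limit.
- dominant-term comparison: yes — fits the structure here.
- l'Hôpital's rule (0/0): as a single quotient the expression runs to ∞/∞ at the limit point — an at-infinity form of the rule would apply, though the leading-growth comparison is the direct reading.


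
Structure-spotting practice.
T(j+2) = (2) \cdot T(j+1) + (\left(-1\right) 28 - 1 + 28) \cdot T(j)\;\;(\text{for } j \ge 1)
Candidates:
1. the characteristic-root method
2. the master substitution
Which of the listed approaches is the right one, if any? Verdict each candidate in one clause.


Best approach: the characteristic-root method — every coefficient is a fixed number and the forcing is zero — substitute r^j and read off the root equation.
- the characteristic-root method: applicable, and directly so.
- the master substitution: there is no divide-the-index recursive argument.


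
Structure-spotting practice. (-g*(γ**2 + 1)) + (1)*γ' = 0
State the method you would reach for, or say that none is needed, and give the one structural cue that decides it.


Diagnosis: separation of variables — the derivative equals a pure function of g (namely g) times a pure function of γ (namely γ**2 + 1); divide and integrate each side.


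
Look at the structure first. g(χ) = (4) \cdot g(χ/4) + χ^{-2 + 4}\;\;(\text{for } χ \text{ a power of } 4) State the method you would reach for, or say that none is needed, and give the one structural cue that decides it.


Technique: the master substitution — the argument shrinks by the factor 4, so measure the index on a logarithmic scale and the recursion becomes a shift.


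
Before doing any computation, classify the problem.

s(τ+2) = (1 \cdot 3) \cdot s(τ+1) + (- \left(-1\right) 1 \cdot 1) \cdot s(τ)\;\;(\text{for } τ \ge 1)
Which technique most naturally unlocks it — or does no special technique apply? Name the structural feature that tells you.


Best approach: the characteristic-root method — every coefficient is a fixed number and the forcing is zero — substitute r^τ and read off the root equation.


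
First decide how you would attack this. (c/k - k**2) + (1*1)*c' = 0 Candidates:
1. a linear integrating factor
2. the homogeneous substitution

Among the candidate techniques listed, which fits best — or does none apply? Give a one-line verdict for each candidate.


Technique: a linear integrating factor — the unknown enters only to the first power against a nonzero forcing term — the integrating-factor template applies directly.
- a linear integrating factor: a fit — the right tool for this form.
- the homogeneous substitution — the ratio substitution does not collapse this equation.


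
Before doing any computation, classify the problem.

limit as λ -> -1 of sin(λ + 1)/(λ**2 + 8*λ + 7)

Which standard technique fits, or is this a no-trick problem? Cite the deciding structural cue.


Technique: l'Hôpital's rule (0/0) — plug in -1: top and bottom both hit zero, so differentiate each and retry. A first-order expansion at the point is an equally standard path; the rule packages it.
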